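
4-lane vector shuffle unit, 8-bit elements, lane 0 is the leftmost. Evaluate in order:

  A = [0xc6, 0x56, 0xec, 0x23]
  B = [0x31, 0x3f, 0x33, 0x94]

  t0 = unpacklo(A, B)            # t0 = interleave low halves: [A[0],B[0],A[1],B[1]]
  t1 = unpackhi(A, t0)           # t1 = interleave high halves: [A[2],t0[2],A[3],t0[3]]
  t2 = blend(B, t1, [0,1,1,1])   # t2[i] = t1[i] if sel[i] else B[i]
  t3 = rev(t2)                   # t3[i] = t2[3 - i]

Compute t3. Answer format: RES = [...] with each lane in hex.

RES = [ 0x3f  0x23  0x56  0x31 ]

  t0: c6 31 56 3f
  t1: ec 56 23 3f
  t2: 31 56 23 3f
  t3: 3f 23 56 31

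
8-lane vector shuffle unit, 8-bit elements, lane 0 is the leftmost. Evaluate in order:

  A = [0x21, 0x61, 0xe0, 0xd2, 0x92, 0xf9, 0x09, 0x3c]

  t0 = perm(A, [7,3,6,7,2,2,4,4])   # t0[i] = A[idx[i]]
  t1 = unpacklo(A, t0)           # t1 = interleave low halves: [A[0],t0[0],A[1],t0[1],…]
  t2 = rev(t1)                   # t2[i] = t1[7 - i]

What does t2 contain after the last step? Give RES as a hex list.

t0 = [0x3c, 0xd2, 0x09, 0x3c, 0xe0, 0xe0, 0x92, 0x92]
t1 = [0x21, 0x3c, 0x61, 0xd2, 0xe0, 0x09, 0xd2, 0x3c]
t2 = [0x3c, 0xd2, 0x09, 0xe0, 0xd2, 0x61, 0x3c, 0x21]

RES = [0x3c, 0xd2, 0x09, 0xe0, 0xd2, 0x61, 0x3c, 0x21]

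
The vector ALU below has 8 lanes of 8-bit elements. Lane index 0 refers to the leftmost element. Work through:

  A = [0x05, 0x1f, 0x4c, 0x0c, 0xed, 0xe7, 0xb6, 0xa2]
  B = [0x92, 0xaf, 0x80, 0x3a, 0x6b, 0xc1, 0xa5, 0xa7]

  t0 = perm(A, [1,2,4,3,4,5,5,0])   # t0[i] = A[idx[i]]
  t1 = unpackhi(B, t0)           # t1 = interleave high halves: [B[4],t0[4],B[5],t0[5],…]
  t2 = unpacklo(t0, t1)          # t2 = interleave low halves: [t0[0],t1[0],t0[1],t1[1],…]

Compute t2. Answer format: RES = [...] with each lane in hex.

RES = [0x1f, 0x6b, 0x4c, 0xed, 0xed, 0xc1, 0x0c, 0xe7]

→ t0 |1f|4c|ed|0c|ed|e7|e7|05|
→ t1 |6b|ed|c1|e7|a5|e7|a7|05|
→ t2 |1f|6b|4c|ed|ed|c1|0c|e7|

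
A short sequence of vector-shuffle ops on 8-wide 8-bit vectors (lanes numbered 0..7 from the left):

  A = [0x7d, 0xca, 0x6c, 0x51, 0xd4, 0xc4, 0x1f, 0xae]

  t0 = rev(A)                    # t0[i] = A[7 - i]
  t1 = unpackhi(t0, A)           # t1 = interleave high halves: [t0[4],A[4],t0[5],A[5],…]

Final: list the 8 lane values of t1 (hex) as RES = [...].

RES = [0x51, 0xd4, 0x6c, 0xc4, 0xca, 0x1f, 0x7d, 0xae]

t0 = [0xae, 0x1f, 0xc4, 0xd4, 0x51, 0x6c, 0xca, 0x7d]
t1 = [0x51, 0xd4, 0x6c, 0xc4, 0xca, 0x1f, 0x7d, 0xae]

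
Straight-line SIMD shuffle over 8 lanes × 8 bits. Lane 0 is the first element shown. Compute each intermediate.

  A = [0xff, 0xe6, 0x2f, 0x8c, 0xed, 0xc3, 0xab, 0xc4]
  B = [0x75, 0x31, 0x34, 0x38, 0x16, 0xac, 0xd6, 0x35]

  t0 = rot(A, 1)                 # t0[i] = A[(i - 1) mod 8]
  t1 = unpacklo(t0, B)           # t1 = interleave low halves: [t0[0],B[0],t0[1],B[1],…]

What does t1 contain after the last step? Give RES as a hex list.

t0 = [0xc4, 0xff, 0xe6, 0x2f, 0x8c, 0xed, 0xc3, 0xab]
t1 = [0xc4, 0x75, 0xff, 0x31, 0xe6, 0x34, 0x2f, 0x38]

RES = [0xc4, 0x75, 0xff, 0x31, 0xe6, 0x34, 0x2f, 0x38]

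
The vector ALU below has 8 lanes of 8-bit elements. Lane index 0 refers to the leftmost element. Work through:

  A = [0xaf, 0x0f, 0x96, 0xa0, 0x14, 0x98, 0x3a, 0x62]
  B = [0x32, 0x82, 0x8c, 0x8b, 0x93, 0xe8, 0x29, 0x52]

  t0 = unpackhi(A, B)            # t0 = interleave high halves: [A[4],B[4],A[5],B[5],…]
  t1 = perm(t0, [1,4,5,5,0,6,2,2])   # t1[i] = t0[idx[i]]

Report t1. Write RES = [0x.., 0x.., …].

  t0: 14 93 98 e8 3a 29 62 52
  t1: 93 3a 29 29 14 62 98 98

RES = [0x93, 0x3a, 0x29, 0x29, 0x14, 0x62, 0x98, 0x98]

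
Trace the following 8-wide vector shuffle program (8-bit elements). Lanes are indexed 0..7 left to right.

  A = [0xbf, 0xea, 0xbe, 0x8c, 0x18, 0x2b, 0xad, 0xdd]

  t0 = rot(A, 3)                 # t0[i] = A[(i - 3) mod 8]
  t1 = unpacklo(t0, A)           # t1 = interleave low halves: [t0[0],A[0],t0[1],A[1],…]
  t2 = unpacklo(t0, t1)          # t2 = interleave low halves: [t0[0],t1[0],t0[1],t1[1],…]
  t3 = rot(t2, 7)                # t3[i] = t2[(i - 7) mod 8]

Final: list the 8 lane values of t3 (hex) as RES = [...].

→ t0 |2b|ad|dd|bf|ea|be|8c|18|
→ t1 |2b|bf|ad|ea|dd|be|bf|8c|
→ t2 |2b|2b|ad|bf|dd|ad|bf|ea|
→ t3 |2b|ad|bf|dd|ad|bf|ea|2b|

RES = [0x2b, 0xad, 0xbf, 0xdd, 0xad, 0xbf, 0xea, 0x2b]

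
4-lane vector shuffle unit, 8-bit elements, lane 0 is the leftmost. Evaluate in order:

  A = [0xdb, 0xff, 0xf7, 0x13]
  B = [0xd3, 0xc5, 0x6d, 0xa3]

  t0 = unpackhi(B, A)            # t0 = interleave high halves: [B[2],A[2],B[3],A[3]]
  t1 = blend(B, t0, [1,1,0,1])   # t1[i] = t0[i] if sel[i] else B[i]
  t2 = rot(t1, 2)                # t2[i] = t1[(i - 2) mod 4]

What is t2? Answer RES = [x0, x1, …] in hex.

RES = [0x6d, 0x13, 0x6d, 0xf7]

→ t0 |6d|f7|a3|13|
→ t1 |6d|f7|6d|13|
→ t2 |6d|13|6d|f7|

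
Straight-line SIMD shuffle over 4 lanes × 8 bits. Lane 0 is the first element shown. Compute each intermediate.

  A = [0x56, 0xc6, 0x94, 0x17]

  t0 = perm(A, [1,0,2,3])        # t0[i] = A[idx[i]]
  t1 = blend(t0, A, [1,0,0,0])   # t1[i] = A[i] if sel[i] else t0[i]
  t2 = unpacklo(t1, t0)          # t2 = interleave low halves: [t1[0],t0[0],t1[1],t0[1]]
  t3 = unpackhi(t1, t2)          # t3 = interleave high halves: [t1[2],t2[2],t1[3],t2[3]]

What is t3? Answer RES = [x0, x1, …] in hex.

RES = [ 0x94  0x56  0x17  0x56 ]

→ t0 |c6|56|94|17|
→ t1 |56|56|94|17|
→ t2 |56|c6|56|56|
→ t3 |94|56|17|56|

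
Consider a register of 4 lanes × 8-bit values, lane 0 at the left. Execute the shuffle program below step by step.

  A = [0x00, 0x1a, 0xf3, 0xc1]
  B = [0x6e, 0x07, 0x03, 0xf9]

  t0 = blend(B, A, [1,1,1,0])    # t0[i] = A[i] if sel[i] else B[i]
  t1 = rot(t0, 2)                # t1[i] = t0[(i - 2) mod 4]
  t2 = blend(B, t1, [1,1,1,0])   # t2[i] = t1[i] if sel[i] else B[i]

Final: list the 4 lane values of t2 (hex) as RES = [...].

→ t0 |00|1a|f3|f9|
→ t1 |f3|f9|00|1a|
→ t2 |f3|f9|00|f9|

RES = [ 0xf3  0xf9  0x00  0xf9 ]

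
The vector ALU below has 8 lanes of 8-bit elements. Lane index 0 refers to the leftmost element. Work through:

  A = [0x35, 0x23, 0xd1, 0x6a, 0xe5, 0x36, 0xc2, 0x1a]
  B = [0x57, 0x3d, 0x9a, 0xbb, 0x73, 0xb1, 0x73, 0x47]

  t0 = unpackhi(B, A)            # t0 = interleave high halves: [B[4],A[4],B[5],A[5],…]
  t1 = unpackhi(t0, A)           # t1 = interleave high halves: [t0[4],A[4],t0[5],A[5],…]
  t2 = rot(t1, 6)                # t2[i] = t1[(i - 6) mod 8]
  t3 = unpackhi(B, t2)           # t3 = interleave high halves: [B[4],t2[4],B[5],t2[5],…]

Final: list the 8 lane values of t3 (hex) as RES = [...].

RES = [0x73, 0x1a, 0xb1, 0x1a, 0x73, 0x73, 0x47, 0xe5]

t0 = [0x73, 0xe5, 0xb1, 0x36, 0x73, 0xc2, 0x47, 0x1a]
t1 = [0x73, 0xe5, 0xc2, 0x36, 0x47, 0xc2, 0x1a, 0x1a]
t2 = [0xc2, 0x36, 0x47, 0xc2, 0x1a, 0x1a, 0x73, 0xe5]
t3 = [0x73, 0x1a, 0xb1, 0x1a, 0x73, 0x73, 0x47, 0xe5]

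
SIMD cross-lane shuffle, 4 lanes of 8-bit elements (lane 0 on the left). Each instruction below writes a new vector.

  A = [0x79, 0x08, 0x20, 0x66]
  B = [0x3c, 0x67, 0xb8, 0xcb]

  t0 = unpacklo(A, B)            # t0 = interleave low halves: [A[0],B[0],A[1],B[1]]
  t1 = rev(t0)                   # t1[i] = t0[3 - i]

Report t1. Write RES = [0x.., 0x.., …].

  t0: 79 3c 08 67
  t1: 67 08 3c 79

RES = [ 0x67  0x08  0x3c  0x79 ]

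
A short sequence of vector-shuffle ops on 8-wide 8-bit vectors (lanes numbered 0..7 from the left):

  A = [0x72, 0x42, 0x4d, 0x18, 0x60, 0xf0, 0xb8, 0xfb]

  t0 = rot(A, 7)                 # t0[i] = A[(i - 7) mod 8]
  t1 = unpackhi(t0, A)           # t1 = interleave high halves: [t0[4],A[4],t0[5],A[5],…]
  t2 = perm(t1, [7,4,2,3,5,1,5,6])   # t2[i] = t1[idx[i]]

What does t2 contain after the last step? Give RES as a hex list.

RES = [ 0xfb  0xfb  0xb8  0xf0  0xb8  0x60  0xb8  0x72 ]

t0 = [0x42, 0x4d, 0x18, 0x60, 0xf0, 0xb8, 0xfb, 0x72]
t1 = [0xf0, 0x60, 0xb8, 0xf0, 0xfb, 0xb8, 0x72, 0xfb]
t2 = [0xfb, 0xfb, 0xb8, 0xf0, 0xb8, 0x60, 0xb8, 0x72]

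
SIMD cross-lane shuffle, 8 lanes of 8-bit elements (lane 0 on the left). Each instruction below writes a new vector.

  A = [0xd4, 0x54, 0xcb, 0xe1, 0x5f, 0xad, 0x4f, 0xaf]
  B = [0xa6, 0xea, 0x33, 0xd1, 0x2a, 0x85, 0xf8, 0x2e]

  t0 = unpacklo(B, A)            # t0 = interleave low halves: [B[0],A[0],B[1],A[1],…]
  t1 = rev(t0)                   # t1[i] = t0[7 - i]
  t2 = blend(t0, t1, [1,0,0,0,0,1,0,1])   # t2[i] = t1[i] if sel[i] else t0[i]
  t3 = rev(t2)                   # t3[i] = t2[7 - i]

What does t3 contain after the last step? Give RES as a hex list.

t0 = [0xa6, 0xd4, 0xea, 0x54, 0x33, 0xcb, 0xd1, 0xe1]
t1 = [0xe1, 0xd1, 0xcb, 0x33, 0x54, 0xea, 0xd4, 0xa6]
t2 = [0xe1, 0xd4, 0xea, 0x54, 0x33, 0xea, 0xd1, 0xa6]
t3 = [0xa6, 0xd1, 0xea, 0x33, 0x54, 0xea, 0xd4, 0xe1]

RES = [0xa6, 0xd1, 0xea, 0x33, 0x54, 0xea, 0xd4, 0xe1]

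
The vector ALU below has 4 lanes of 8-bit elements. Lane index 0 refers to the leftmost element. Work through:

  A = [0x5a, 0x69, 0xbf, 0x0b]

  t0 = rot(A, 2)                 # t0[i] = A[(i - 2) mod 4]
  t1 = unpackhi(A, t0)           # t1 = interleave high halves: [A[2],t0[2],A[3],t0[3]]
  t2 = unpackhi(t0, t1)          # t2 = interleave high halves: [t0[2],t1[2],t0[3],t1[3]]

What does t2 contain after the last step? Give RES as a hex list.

→ t0 |bf|0b|5a|69|
→ t1 |bf|5a|0b|69|
→ t2 |5a|0b|69|69|

RES = [0x5a, 0x0b, 0x69, 0x69]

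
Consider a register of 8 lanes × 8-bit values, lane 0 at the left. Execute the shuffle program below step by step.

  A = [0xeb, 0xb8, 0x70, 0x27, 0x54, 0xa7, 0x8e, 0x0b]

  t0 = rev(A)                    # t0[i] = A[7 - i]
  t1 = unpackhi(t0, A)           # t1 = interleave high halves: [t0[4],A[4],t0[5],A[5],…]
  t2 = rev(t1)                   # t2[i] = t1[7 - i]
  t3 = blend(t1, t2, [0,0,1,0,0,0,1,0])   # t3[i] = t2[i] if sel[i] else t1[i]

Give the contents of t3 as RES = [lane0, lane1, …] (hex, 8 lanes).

RES = [ 0x27  0x54  0x8e  0xa7  0xb8  0x8e  0x54  0x0b ]

  t0: 0b 8e a7 54 27 70 b8 eb
  t1: 27 54 70 a7 b8 8e eb 0b
  t2: 0b eb 8e b8 a7 70 54 27
  t3: 27 54 8e a7 b8 8e 54 0b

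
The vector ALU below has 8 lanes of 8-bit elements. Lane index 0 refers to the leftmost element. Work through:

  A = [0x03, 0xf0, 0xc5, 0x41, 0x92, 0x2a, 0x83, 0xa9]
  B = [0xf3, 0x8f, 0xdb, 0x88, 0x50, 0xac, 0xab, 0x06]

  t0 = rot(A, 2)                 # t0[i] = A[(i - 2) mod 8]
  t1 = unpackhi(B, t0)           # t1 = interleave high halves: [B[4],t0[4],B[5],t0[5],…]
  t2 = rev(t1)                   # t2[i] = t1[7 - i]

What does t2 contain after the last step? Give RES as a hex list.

→ t0 |83|a9|03|f0|c5|41|92|2a|
→ t1 |50|c5|ac|41|ab|92|06|2a|
→ t2 |2a|06|92|ab|41|ac|c5|50|

RES = [0x2a, 0x06, 0x92, 0xab, 0x41, 0xac, 0xc5, 0x50]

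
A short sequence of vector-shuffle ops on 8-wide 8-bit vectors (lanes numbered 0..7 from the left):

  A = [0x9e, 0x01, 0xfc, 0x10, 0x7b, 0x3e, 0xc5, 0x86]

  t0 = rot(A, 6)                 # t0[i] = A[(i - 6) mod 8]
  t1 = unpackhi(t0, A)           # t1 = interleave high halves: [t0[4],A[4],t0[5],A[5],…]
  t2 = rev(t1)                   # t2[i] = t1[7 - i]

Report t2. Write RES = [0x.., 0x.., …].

  t0: fc 10 7b 3e c5 86 9e 01
  t1: c5 7b 86 3e 9e c5 01 86
  t2: 86 01 c5 9e 3e 86 7b c5

RES = [ 0x86  0x01  0xc5  0x9e  0x3e  0x86  0x7b  0xc5 ]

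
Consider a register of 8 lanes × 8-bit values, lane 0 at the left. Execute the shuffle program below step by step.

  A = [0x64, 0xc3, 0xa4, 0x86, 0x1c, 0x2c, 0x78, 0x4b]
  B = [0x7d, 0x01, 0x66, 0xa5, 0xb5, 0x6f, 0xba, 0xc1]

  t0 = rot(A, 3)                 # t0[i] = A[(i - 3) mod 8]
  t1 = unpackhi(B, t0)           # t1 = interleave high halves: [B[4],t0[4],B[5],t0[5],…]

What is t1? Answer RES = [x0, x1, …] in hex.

→ t0 |2c|78|4b|64|c3|a4|86|1c|
→ t1 |b5|c3|6f|a4|ba|86|c1|1c|

RES = [0xb5, 0xc3, 0x6f, 0xa4, 0xba, 0x86, 0xc1, 0x1c]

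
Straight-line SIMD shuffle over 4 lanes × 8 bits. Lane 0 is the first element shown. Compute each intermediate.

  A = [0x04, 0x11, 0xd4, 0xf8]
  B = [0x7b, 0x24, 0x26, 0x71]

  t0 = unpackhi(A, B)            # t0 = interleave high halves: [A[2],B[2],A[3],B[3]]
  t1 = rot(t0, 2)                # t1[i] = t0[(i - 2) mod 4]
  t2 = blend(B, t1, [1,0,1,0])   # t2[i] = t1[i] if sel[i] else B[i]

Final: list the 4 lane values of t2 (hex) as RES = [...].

t0 = [0xd4, 0x26, 0xf8, 0x71]
t1 = [0xf8, 0x71, 0xd4, 0x26]
t2 = [0xf8, 0x24, 0xd4, 0x71]

RES = [0xf8, 0x24, 0xd4, 0x71]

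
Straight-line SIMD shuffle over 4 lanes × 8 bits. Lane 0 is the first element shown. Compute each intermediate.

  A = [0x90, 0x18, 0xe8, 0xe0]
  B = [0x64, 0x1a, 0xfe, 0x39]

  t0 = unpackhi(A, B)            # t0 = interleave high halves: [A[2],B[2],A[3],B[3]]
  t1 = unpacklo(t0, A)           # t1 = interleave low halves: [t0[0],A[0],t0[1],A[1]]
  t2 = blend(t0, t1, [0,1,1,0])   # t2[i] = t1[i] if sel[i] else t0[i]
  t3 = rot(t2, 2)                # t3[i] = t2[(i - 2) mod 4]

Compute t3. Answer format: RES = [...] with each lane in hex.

RES = [0xfe, 0x39, 0xe8, 0x90]

t0 = [0xe8, 0xfe, 0xe0, 0x39]
t1 = [0xe8, 0x90, 0xfe, 0x18]
t2 = [0xe8, 0x90, 0xfe, 0x39]
t3 = [0xfe, 0x39, 0xe8, 0x90]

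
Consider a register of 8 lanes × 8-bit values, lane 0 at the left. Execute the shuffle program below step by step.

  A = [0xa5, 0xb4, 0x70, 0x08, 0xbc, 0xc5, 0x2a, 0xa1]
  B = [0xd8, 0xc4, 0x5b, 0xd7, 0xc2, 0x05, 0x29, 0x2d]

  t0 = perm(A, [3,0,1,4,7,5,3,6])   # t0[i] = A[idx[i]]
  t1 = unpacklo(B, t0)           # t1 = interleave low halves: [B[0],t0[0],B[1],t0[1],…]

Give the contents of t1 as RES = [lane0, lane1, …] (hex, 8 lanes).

RES = [ 0xd8  0x08  0xc4  0xa5  0x5b  0xb4  0xd7  0xbc ]

  t0: 08 a5 b4 bc a1 c5 08 2a
  t1: d8 08 c4 a5 5b b4 d7 bc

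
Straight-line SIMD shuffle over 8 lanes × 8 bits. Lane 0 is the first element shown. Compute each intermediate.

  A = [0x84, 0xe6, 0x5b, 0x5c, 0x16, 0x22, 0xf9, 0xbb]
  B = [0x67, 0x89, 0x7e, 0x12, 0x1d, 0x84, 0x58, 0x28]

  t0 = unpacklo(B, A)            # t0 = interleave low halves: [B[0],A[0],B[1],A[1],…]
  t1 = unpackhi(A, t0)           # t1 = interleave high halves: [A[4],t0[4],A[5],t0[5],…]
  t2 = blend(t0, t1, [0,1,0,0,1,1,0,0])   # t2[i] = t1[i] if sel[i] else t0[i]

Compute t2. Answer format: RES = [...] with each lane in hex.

  t0: 67 84 89 e6 7e 5b 12 5c
  t1: 16 7e 22 5b f9 12 bb 5c
  t2: 67 7e 89 e6 f9 12 12 5c

RES = [0x67, 0x7e, 0x89, 0xe6, 0xf9, 0x12, 0x12, 0x5c]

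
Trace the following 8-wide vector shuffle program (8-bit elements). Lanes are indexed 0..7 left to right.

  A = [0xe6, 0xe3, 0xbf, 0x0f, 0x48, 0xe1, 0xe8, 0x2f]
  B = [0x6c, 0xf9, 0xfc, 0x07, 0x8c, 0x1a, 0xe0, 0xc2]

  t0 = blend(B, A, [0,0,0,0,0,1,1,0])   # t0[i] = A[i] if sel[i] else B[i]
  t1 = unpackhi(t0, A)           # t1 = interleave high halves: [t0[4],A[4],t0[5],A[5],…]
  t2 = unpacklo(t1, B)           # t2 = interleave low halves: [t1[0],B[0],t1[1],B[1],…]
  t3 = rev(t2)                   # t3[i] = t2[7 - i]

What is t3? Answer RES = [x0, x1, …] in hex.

t0 = [0x6c, 0xf9, 0xfc, 0x07, 0x8c, 0xe1, 0xe8, 0xc2]
t1 = [0x8c, 0x48, 0xe1, 0xe1, 0xe8, 0xe8, 0xc2, 0x2f]
t2 = [0x8c, 0x6c, 0x48, 0xf9, 0xe1, 0xfc, 0xe1, 0x07]
t3 = [0x07, 0xe1, 0xfc, 0xe1, 0xf9, 0x48, 0x6c, 0x8c]

RES = [ 0x07  0xe1  0xfc  0xe1  0xf9  0x48  0x6c  0x8c ]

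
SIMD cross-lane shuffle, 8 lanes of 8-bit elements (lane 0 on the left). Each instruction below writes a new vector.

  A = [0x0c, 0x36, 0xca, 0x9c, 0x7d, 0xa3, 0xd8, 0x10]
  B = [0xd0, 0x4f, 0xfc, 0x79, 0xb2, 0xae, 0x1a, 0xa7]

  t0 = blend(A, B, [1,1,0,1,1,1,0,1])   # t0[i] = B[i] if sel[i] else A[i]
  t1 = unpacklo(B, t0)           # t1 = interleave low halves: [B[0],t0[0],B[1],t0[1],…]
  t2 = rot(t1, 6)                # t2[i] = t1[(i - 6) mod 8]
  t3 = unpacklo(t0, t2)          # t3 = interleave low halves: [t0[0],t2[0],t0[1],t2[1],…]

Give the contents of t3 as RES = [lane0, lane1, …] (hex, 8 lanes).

t0 = [0xd0, 0x4f, 0xca, 0x79, 0xb2, 0xae, 0xd8, 0xa7]
t1 = [0xd0, 0xd0, 0x4f, 0x4f, 0xfc, 0xca, 0x79, 0x79]
t2 = [0x4f, 0x4f, 0xfc, 0xca, 0x79, 0x79, 0xd0, 0xd0]
t3 = [0xd0, 0x4f, 0x4f, 0x4f, 0xca, 0xfc, 0x79, 0xca]

RES = [ 0xd0  0x4f  0x4f  0x4f  0xca  0xfc  0x79  0xca ]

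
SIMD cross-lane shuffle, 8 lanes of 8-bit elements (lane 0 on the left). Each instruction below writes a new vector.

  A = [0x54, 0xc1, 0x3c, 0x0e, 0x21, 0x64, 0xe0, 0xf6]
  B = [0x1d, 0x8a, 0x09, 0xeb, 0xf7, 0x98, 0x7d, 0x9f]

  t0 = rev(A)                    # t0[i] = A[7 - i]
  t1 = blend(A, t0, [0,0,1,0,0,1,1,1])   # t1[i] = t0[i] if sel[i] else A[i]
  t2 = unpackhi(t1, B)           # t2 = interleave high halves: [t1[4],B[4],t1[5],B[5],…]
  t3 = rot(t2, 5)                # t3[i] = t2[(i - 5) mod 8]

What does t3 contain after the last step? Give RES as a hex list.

  t0: f6 e0 64 21 0e 3c c1 54
  t1: 54 c1 64 0e 21 3c c1 54
  t2: 21 f7 3c 98 c1 7d 54 9f
  t3: 98 c1 7d 54 9f 21 f7 3c

RES = [ 0x98  0xc1  0x7d  0x54  0x9f  0x21  0xf7  0x3c ]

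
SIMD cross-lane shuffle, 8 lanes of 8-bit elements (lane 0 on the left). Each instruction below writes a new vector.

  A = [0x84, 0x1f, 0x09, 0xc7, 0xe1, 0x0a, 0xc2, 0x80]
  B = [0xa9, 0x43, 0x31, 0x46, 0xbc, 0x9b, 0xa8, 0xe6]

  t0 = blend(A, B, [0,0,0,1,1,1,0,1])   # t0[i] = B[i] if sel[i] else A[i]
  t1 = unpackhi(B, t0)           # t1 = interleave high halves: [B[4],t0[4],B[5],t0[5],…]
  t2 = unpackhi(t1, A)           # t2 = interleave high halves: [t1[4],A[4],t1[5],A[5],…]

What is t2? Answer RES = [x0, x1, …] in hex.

t0 = [0x84, 0x1f, 0x09, 0x46, 0xbc, 0x9b, 0xc2, 0xe6]
t1 = [0xbc, 0xbc, 0x9b, 0x9b, 0xa8, 0xc2, 0xe6, 0xe6]
t2 = [0xa8, 0xe1, 0xc2, 0x0a, 0xe6, 0xc2, 0xe6, 0x80]

RES = [ 0xa8  0xe1  0xc2  0x0a  0xe6  0xc2  0xe6  0x80 ]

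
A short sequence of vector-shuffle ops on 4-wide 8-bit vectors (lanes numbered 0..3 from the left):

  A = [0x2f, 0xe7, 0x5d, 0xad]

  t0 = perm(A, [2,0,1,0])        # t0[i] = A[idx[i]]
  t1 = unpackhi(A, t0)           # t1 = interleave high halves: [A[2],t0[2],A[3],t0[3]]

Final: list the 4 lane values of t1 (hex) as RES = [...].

  t0: 5d 2f e7 2f
  t1: 5d e7 ad 2f

RES = [ 0x5d  0xe7  0xad  0x2f ]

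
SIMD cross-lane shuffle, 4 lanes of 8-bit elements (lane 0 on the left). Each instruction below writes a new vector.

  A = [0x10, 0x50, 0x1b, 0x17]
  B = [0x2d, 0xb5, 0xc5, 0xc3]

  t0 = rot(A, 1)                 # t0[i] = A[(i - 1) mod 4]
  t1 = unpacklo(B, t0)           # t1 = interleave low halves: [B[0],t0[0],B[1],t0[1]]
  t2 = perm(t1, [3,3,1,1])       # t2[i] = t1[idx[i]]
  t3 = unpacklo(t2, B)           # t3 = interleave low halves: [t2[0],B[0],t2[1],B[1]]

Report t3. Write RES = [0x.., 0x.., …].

t0 = [0x17, 0x10, 0x50, 0x1b]
t1 = [0x2d, 0x17, 0xb5, 0x10]
t2 = [0x10, 0x10, 0x17, 0x17]
t3 = [0x10, 0x2d, 0x10, 0xb5]

RES = [ 0x10  0x2d  0x10  0xb5 ]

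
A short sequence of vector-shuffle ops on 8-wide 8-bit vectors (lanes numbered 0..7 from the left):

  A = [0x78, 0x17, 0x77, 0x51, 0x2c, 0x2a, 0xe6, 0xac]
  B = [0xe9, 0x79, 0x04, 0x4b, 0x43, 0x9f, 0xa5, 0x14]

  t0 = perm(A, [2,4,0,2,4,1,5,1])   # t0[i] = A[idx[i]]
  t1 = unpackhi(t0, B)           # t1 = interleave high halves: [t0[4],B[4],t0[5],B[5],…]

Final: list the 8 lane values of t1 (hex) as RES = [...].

RES = [ 0x2c  0x43  0x17  0x9f  0x2a  0xa5  0x17  0x14 ]

  t0: 77 2c 78 77 2c 17 2a 17
  t1: 2c 43 17 9f 2a a5 17 14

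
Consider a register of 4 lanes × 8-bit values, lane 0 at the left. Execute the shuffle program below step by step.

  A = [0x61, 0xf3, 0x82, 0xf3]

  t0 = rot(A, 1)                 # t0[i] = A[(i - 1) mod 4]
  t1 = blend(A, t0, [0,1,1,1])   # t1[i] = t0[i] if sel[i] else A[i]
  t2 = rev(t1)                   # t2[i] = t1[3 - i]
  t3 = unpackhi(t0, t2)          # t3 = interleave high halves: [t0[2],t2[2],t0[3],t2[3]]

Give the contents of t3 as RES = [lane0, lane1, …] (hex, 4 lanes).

RES = [ 0xf3  0x61  0x82  0x61 ]

→ t0 |f3|61|f3|82|
→ t1 |61|61|f3|82|
→ t2 |82|f3|61|61|
→ t3 |f3|61|82|61|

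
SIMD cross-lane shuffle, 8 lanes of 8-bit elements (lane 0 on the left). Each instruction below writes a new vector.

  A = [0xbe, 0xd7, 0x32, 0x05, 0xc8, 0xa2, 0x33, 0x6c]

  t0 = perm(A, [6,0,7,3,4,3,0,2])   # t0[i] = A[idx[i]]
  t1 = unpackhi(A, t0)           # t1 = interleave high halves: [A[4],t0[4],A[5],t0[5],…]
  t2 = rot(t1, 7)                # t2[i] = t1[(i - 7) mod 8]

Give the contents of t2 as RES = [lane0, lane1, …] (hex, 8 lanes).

→ t0 |33|be|6c|05|c8|05|be|32|
→ t1 |c8|c8|a2|05|33|be|6c|32|
→ t2 |c8|a2|05|33|be|6c|32|c8|

RES = [0xc8, 0xa2, 0x05, 0x33, 0xbe, 0x6c, 0x32, 0xc8]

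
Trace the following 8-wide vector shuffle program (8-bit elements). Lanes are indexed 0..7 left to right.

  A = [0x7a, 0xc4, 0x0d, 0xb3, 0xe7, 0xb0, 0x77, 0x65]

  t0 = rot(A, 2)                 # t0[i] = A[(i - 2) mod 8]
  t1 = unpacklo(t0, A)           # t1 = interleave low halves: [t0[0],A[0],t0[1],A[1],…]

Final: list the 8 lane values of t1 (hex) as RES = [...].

→ t0 |77|65|7a|c4|0d|b3|e7|b0|
→ t1 |77|7a|65|c4|7a|0d|c4|b3|

RES = [0x77, 0x7a, 0x65, 0xc4, 0x7a, 0x0d, 0xc4, 0xb3]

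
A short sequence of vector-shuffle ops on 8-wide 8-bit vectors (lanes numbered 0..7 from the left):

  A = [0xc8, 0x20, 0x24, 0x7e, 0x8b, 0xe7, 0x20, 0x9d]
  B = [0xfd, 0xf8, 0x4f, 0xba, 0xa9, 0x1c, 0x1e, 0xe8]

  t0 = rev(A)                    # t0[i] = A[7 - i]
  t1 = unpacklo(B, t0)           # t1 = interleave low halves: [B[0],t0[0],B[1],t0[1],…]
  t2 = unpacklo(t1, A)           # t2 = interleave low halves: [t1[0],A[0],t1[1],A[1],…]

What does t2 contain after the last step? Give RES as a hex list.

RES = [0xfd, 0xc8, 0x9d, 0x20, 0xf8, 0x24, 0x20, 0x7e]

→ t0 |9d|20|e7|8b|7e|24|20|c8|
→ t1 |fd|9d|f8|20|4f|e7|ba|8b|
→ t2 |fd|c8|9d|20|f8|24|20|7e|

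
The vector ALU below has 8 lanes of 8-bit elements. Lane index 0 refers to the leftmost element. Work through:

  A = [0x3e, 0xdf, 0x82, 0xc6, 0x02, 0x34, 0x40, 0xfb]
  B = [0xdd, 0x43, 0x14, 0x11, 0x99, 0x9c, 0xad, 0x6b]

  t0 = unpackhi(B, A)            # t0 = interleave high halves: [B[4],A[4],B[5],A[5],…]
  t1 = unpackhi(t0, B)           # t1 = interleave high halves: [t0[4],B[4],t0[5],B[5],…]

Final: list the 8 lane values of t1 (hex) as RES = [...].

RES = [ 0xad  0x99  0x40  0x9c  0x6b  0xad  0xfb  0x6b ]

  t0: 99 02 9c 34 ad 40 6b fb
  t1: ad 99 40 9c 6b ad fb 6b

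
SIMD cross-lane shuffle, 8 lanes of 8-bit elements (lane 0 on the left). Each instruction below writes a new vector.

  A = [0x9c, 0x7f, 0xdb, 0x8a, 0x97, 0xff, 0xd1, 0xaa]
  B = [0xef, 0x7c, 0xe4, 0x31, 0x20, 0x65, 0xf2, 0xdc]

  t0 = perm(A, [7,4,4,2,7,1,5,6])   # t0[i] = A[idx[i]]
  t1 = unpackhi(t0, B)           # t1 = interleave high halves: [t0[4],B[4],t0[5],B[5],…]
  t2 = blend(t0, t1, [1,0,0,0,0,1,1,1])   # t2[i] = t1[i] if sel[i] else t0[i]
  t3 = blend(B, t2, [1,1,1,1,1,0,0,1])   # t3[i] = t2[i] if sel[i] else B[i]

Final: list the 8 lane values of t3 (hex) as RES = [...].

→ t0 |aa|97|97|db|aa|7f|ff|d1|
→ t1 |aa|20|7f|65|ff|f2|d1|dc|
→ t2 |aa|97|97|db|aa|f2|d1|dc|
→ t3 |aa|97|97|db|aa|65|f2|dc|

RES = [ 0xaa  0x97  0x97  0xdb  0xaa  0x65  0xf2  0xdc ]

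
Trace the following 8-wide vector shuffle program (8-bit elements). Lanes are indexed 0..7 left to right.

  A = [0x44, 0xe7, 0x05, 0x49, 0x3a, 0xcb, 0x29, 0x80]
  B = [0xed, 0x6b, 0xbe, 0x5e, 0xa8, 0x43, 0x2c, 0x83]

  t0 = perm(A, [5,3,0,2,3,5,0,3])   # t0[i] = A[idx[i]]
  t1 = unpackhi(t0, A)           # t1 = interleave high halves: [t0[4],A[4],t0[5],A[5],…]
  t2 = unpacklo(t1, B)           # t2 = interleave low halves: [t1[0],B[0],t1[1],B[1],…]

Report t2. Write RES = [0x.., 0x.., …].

RES = [ 0x49  0xed  0x3a  0x6b  0xcb  0xbe  0xcb  0x5e ]

  t0: cb 49 44 05 49 cb 44 49
  t1: 49 3a cb cb 44 29 49 80
  t2: 49 ed 3a 6b cb be cb 5e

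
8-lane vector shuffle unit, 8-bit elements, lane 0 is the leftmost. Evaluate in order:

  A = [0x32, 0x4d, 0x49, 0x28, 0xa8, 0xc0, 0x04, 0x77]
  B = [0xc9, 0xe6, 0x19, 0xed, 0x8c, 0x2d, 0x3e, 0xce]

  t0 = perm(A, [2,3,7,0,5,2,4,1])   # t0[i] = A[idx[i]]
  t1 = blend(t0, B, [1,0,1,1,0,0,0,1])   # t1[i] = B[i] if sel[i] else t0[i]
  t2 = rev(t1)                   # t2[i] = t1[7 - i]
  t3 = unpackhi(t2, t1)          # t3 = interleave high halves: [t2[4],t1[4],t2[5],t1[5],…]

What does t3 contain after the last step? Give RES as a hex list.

RES = [0xed, 0xc0, 0x19, 0x49, 0x28, 0xa8, 0xc9, 0xce]

  t0: 49 28 77 32 c0 49 a8 4d
  t1: c9 28 19 ed c0 49 a8 ce
  t2: ce a8 49 c0 ed 19 28 c9
  t3: ed c0 19 49 28 a8 c9 ce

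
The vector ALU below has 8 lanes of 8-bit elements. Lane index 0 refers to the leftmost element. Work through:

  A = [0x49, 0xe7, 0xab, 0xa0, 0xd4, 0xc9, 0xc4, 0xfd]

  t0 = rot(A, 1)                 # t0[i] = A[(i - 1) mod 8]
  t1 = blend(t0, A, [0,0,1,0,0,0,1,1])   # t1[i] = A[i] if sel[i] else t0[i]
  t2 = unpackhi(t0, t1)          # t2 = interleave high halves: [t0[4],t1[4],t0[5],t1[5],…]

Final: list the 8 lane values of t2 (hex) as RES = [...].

RES = [0xa0, 0xa0, 0xd4, 0xd4, 0xc9, 0xc4, 0xc4, 0xfd]

→ t0 |fd|49|e7|ab|a0|d4|c9|c4|
→ t1 |fd|49|ab|ab|a0|d4|c4|fd|
→ t2 |a0|a0|d4|d4|c9|c4|c4|fd|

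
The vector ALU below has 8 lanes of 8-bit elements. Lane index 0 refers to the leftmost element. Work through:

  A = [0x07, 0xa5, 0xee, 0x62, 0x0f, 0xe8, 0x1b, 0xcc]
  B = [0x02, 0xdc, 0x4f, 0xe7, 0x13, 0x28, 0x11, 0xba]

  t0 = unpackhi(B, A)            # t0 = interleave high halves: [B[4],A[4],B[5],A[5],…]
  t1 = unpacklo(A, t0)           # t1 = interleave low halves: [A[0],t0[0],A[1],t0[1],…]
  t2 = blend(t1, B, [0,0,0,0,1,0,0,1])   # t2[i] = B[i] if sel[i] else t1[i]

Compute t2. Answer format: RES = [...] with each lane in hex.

t0 = [0x13, 0x0f, 0x28, 0xe8, 0x11, 0x1b, 0xba, 0xcc]
t1 = [0x07, 0x13, 0xa5, 0x0f, 0xee, 0x28, 0x62, 0xe8]
t2 = [0x07, 0x13, 0xa5, 0x0f, 0x13, 0x28, 0x62, 0xba]

RES = [0x07, 0x13, 0xa5, 0x0f, 0x13, 0x28, 0x62, 0xba]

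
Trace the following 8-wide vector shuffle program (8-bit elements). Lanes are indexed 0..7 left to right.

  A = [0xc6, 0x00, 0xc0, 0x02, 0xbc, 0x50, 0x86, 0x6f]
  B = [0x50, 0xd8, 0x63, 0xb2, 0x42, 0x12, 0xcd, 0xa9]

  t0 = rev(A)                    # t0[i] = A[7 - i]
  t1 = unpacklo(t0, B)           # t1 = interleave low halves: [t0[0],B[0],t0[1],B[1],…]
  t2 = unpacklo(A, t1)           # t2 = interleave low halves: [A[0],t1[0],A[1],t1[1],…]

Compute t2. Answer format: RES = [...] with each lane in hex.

RES = [ 0xc6  0x6f  0x00  0x50  0xc0  0x86  0x02  0xd8 ]

  t0: 6f 86 50 bc 02 c0 00 c6
  t1: 6f 50 86 d8 50 63 bc b2
  t2: c6 6f 00 50 c0 86 02 d8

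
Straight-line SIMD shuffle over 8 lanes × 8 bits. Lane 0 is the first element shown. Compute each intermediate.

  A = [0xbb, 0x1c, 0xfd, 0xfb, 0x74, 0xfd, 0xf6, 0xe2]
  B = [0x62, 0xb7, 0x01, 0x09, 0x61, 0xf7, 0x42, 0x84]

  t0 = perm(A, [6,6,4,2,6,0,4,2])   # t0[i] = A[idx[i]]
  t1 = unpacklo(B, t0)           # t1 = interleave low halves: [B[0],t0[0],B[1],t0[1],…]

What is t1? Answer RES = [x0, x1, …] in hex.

RES = [ 0x62  0xf6  0xb7  0xf6  0x01  0x74  0x09  0xfd ]

→ t0 |f6|f6|74|fd|f6|bb|74|fd|
→ t1 |62|f6|b7|f6|01|74|09|fd|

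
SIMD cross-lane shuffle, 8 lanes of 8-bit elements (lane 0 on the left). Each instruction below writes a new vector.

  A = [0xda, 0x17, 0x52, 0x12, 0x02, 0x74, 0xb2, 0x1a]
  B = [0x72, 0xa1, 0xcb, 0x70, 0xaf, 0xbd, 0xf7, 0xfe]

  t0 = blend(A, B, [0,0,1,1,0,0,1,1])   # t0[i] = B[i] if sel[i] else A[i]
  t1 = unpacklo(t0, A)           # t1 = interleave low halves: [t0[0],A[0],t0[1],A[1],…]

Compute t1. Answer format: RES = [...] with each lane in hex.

RES = [0xda, 0xda, 0x17, 0x17, 0xcb, 0x52, 0x70, 0x12]

t0 = [0xda, 0x17, 0xcb, 0x70, 0x02, 0x74, 0xf7, 0xfe]
t1 = [0xda, 0xda, 0x17, 0x17, 0xcb, 0x52, 0x70, 0x12]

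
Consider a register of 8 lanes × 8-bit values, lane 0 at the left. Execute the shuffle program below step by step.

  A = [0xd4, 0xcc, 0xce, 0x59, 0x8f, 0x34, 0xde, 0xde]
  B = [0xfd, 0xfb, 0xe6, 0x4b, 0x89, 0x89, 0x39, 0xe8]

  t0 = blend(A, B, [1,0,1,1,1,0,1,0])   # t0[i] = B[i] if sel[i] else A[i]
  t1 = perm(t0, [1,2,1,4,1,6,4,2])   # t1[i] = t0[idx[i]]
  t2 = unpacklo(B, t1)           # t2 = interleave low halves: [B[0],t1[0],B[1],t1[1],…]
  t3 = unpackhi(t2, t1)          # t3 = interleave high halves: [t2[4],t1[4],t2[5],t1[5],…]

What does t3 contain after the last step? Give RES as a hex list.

t0 = [0xfd, 0xcc, 0xe6, 0x4b, 0x89, 0x34, 0x39, 0xde]
t1 = [0xcc, 0xe6, 0xcc, 0x89, 0xcc, 0x39, 0x89, 0xe6]
t2 = [0xfd, 0xcc, 0xfb, 0xe6, 0xe6, 0xcc, 0x4b, 0x89]
t3 = [0xe6, 0xcc, 0xcc, 0x39, 0x4b, 0x89, 0x89, 0xe6]

RES = [ 0xe6  0xcc  0xcc  0x39  0x4b  0x89  0x89  0xe6 ]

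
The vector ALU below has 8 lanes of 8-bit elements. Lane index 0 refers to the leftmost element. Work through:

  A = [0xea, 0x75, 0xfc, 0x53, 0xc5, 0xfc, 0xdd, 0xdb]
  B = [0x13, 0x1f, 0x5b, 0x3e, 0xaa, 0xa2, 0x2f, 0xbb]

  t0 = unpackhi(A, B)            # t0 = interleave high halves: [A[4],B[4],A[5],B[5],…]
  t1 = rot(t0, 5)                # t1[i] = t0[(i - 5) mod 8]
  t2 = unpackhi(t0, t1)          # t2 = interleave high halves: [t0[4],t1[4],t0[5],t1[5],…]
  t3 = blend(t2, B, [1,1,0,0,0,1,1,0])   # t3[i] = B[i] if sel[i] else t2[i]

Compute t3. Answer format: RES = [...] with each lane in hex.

RES = [0x13, 0x1f, 0x2f, 0xc5, 0xdb, 0xa2, 0x2f, 0xfc]

t0 = [0xc5, 0xaa, 0xfc, 0xa2, 0xdd, 0x2f, 0xdb, 0xbb]
t1 = [0xa2, 0xdd, 0x2f, 0xdb, 0xbb, 0xc5, 0xaa, 0xfc]
t2 = [0xdd, 0xbb, 0x2f, 0xc5, 0xdb, 0xaa, 0xbb, 0xfc]
t3 = [0x13, 0x1f, 0x2f, 0xc5, 0xdb, 0xa2, 0x2f, 0xfc]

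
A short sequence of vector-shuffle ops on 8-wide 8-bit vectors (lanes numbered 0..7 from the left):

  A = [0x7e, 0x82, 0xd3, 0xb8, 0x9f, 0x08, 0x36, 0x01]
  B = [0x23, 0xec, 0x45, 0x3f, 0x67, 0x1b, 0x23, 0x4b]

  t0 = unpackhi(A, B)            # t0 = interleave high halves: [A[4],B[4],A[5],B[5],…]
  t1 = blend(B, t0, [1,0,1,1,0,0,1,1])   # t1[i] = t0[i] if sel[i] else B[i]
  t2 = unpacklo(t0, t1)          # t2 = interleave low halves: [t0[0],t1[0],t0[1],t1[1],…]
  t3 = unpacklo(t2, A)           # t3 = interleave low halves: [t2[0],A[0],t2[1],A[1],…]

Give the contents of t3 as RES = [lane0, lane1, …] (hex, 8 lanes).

RES = [ 0x9f  0x7e  0x9f  0x82  0x67  0xd3  0xec  0xb8 ]

  t0: 9f 67 08 1b 36 23 01 4b
  t1: 9f ec 08 1b 67 1b 01 4b
  t2: 9f 9f 67 ec 08 08 1b 1b
  t3: 9f 7e 9f 82 67 d3 ec b8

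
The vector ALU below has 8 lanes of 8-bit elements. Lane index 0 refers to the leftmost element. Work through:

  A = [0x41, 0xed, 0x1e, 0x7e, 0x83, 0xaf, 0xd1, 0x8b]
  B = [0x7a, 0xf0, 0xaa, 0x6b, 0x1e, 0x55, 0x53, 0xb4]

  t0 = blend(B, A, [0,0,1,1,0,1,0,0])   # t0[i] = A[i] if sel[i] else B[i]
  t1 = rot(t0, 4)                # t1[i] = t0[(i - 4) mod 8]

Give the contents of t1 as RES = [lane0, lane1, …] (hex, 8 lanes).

RES = [ 0x1e  0xaf  0x53  0xb4  0x7a  0xf0  0x1e  0x7e ]

  t0: 7a f0 1e 7e 1e af 53 b4
  t1: 1e af 53 b4 7a f0 1e 7e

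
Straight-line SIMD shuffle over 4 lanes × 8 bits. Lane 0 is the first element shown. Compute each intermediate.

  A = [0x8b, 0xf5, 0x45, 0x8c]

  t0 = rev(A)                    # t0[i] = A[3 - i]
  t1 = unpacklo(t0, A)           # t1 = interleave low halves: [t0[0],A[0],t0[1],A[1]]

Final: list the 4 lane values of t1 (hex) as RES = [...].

RES = [0x8c, 0x8b, 0x45, 0xf5]

  t0: 8c 45 f5 8b
  t1: 8c 8b 45 f5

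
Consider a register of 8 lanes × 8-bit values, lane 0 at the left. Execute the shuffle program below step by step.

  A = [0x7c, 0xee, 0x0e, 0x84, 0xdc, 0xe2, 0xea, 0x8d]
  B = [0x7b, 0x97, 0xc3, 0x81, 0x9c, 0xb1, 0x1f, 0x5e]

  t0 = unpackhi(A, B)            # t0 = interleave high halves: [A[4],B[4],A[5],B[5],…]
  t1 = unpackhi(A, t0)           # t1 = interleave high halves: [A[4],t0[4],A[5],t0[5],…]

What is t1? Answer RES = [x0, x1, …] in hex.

t0 = [0xdc, 0x9c, 0xe2, 0xb1, 0xea, 0x1f, 0x8d, 0x5e]
t1 = [0xdc, 0xea, 0xe2, 0x1f, 0xea, 0x8d, 0x8d, 0x5e]

RES = [ 0xdc  0xea  0xe2  0x1f  0xea  0x8d  0x8d  0x5e ]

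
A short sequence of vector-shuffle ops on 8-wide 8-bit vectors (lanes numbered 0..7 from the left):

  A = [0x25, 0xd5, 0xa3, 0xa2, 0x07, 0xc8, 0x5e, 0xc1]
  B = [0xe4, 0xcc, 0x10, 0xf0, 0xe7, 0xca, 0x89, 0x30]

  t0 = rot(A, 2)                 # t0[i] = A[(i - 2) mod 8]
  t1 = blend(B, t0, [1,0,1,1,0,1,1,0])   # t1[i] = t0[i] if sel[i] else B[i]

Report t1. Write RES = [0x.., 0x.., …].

RES = [0x5e, 0xcc, 0x25, 0xd5, 0xe7, 0xa2, 0x07, 0x30]

→ t0 |5e|c1|25|d5|a3|a2|07|c8|
→ t1 |5e|cc|25|d5|e7|a2|07|30|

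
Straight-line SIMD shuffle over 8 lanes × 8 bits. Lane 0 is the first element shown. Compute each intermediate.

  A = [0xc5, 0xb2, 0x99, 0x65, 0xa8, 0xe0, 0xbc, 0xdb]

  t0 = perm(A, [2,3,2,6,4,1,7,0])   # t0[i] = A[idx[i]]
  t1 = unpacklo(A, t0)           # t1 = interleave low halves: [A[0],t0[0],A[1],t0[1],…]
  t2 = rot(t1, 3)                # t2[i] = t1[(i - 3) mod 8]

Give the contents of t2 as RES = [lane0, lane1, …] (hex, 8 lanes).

→ t0 |99|65|99|bc|a8|b2|db|c5|
→ t1 |c5|99|b2|65|99|99|65|bc|
→ t2 |99|65|bc|c5|99|b2|65|99|

RES = [ 0x99  0x65  0xbc  0xc5  0x99  0xb2  0x65  0x99 ]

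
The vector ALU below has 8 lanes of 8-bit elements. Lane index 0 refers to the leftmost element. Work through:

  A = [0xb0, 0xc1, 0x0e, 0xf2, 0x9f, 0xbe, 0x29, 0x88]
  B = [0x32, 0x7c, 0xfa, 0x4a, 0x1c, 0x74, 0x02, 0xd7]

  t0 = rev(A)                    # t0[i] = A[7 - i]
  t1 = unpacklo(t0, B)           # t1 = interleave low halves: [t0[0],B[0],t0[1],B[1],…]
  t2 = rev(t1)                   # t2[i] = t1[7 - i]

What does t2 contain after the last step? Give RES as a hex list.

RES = [ 0x4a  0x9f  0xfa  0xbe  0x7c  0x29  0x32  0x88 ]

t0 = [0x88, 0x29, 0xbe, 0x9f, 0xf2, 0x0e, 0xc1, 0xb0]
t1 = [0x88, 0x32, 0x29, 0x7c, 0xbe, 0xfa, 0x9f, 0x4a]
t2 = [0x4a, 0x9f, 0xfa, 0xbe, 0x7c, 0x29, 0x32, 0x88]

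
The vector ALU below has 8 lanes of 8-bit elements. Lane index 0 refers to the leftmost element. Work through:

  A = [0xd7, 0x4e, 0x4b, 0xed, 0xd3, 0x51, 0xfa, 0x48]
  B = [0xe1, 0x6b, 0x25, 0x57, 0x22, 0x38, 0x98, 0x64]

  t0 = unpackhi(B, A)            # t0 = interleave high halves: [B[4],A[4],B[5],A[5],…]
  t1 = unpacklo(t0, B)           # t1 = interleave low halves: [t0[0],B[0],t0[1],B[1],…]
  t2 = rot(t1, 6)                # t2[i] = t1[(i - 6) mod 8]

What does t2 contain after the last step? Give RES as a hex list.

RES = [ 0xd3  0x6b  0x38  0x25  0x51  0x57  0x22  0xe1 ]

→ t0 |22|d3|38|51|98|fa|64|48|
→ t1 |22|e1|d3|6b|38|25|51|57|
→ t2 |d3|6b|38|25|51|57|22|e1|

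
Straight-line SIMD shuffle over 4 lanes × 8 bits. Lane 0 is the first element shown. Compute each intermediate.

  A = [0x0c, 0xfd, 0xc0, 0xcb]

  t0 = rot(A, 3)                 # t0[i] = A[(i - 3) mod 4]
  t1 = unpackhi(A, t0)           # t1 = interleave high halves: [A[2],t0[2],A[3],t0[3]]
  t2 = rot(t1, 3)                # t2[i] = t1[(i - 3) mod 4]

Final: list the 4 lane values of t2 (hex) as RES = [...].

RES = [0xcb, 0xcb, 0x0c, 0xc0]

t0 = [0xfd, 0xc0, 0xcb, 0x0c]
t1 = [0xc0, 0xcb, 0xcb, 0x0c]
t2 = [0xcb, 0xcb, 0x0c, 0xc0]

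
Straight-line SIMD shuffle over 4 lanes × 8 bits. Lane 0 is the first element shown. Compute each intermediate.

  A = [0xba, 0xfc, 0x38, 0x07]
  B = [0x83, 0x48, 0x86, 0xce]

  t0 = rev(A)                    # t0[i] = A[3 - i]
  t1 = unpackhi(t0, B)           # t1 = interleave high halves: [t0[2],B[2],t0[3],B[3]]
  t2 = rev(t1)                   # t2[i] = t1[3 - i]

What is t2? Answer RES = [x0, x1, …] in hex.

RES = [0xce, 0xba, 0x86, 0xfc]

  t0: 07 38 fc ba
  t1: fc 86 ba ce
  t2: ce ba 86 fc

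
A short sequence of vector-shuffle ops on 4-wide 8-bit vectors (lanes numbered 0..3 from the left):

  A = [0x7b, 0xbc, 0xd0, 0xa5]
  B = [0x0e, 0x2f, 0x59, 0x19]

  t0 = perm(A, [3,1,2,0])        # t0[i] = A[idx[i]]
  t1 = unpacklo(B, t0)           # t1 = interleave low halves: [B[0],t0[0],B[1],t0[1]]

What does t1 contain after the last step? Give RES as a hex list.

  t0: a5 bc d0 7b
  t1: 0e a5 2f bc

RES = [0x0e, 0xa5, 0x2f, 0xbc]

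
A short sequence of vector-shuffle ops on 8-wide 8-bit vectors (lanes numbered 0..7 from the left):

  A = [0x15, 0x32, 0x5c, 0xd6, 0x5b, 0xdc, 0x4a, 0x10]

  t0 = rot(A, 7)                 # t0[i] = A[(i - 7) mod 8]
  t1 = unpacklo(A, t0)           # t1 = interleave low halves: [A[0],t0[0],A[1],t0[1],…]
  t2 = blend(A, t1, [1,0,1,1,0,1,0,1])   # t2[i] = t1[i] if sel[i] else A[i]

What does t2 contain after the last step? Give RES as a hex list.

RES = [ 0x15  0x32  0x32  0x5c  0x5b  0xd6  0x4a  0x5b ]

→ t0 |32|5c|d6|5b|dc|4a|10|15|
→ t1 |15|32|32|5c|5c|d6|d6|5b|
→ t2 |15|32|32|5c|5b|d6|4a|5b|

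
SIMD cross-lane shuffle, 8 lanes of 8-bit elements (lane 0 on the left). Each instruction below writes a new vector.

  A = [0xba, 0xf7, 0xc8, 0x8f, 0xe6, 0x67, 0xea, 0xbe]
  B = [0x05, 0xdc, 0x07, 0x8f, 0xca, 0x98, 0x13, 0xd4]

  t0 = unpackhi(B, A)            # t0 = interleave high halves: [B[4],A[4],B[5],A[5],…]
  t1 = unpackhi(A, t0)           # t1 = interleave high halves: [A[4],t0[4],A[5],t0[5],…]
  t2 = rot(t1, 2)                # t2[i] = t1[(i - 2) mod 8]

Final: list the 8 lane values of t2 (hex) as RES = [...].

t0 = [0xca, 0xe6, 0x98, 0x67, 0x13, 0xea, 0xd4, 0xbe]
t1 = [0xe6, 0x13, 0x67, 0xea, 0xea, 0xd4, 0xbe, 0xbe]
t2 = [0xbe, 0xbe, 0xe6, 0x13, 0x67, 0xea, 0xea, 0xd4]

RES = [ 0xbe  0xbe  0xe6  0x13  0x67  0xea  0xea  0xd4 ]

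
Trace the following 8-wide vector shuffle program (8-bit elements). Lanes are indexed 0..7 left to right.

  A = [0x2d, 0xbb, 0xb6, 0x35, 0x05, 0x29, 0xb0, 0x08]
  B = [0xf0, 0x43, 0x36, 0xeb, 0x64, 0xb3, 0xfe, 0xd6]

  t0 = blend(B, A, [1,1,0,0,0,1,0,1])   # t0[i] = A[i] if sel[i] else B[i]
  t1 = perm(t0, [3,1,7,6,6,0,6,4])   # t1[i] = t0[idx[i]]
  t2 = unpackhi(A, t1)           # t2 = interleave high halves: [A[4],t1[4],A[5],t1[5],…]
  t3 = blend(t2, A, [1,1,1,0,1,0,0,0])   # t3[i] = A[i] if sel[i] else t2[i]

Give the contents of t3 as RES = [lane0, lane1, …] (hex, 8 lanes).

RES = [0x2d, 0xbb, 0xb6, 0x2d, 0x05, 0xfe, 0x08, 0x64]

  t0: 2d bb 36 eb 64 29 fe 08
  t1: eb bb 08 fe fe 2d fe 64
  t2: 05 fe 29 2d b0 fe 08 64
  t3: 2d bb b6 2d 05 fe 08 64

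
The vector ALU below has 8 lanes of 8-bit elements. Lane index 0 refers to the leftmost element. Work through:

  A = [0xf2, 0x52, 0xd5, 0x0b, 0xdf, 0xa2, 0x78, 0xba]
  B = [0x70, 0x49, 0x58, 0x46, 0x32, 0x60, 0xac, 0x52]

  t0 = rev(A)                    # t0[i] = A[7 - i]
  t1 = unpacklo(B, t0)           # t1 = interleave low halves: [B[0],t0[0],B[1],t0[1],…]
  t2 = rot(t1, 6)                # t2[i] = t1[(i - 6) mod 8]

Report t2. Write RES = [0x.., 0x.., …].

RES = [0x49, 0x78, 0x58, 0xa2, 0x46, 0xdf, 0x70, 0xba]

t0 = [0xba, 0x78, 0xa2, 0xdf, 0x0b, 0xd5, 0x52, 0xf2]
t1 = [0x70, 0xba, 0x49, 0x78, 0x58, 0xa2, 0x46, 0xdf]
t2 = [0x49, 0x78, 0x58, 0xa2, 0x46, 0xdf, 0x70, 0xba]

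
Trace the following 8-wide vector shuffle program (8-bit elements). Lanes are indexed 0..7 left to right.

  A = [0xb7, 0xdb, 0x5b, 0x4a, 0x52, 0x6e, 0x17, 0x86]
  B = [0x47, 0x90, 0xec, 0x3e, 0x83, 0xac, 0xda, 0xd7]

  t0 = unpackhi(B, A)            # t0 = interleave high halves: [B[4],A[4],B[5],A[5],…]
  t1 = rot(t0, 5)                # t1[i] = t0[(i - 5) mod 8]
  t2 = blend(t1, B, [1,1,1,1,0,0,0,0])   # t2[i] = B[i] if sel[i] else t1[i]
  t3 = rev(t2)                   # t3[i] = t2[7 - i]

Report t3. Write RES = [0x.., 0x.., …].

→ t0 |83|52|ac|6e|da|17|d7|86|
→ t1 |6e|da|17|d7|86|83|52|ac|
→ t2 |47|90|ec|3e|86|83|52|ac|
→ t3 |ac|52|83|86|3e|ec|90|47|

RES = [0xac, 0x52, 0x83, 0x86, 0x3e, 0xec, 0x90, 0x47]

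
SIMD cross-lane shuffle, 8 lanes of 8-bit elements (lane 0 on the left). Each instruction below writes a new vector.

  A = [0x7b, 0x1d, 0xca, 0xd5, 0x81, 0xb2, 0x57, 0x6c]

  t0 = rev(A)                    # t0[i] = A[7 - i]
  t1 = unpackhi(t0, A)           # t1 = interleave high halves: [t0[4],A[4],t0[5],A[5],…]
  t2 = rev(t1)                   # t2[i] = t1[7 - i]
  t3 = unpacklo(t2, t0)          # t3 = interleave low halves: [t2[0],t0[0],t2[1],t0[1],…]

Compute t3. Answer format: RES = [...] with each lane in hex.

RES = [0x6c, 0x6c, 0x7b, 0x57, 0x57, 0xb2, 0x1d, 0x81]

  t0: 6c 57 b2 81 d5 ca 1d 7b
  t1: d5 81 ca b2 1d 57 7b 6c
  t2: 6c 7b 57 1d b2 ca 81 d5
  t3: 6c 6c 7b 57 57 b2 1d 81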